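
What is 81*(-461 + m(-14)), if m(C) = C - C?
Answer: -37341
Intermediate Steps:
m(C) = 0
81*(-461 + m(-14)) = 81*(-461 + 0) = 81*(-461) = -37341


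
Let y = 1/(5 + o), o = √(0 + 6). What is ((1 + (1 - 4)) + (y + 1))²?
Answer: (4 + √6)²/(5 + √6)² ≈ 0.74955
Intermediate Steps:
o = √6 ≈ 2.4495
y = 1/(5 + √6) ≈ 0.13424
((1 + (1 - 4)) + (y + 1))² = ((1 + (1 - 4)) + ((5/19 - √6/19) + 1))² = ((1 + (1 - 1*4)) + (24/19 - √6/19))² = ((1 + (1 - 4)) + (24/19 - √6/19))² = ((1 - 3) + (24/19 - √6/19))² = (-2 + (24/19 - √6/19))² = (-14/19 - √6/19)²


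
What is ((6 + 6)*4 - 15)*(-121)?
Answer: -3993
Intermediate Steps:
((6 + 6)*4 - 15)*(-121) = (12*4 - 15)*(-121) = (48 - 15)*(-121) = 33*(-121) = -3993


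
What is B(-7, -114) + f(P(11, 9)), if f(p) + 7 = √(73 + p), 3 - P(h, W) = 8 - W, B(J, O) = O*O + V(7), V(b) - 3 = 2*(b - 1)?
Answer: 13004 + √77 ≈ 13013.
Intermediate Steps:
V(b) = 1 + 2*b (V(b) = 3 + 2*(b - 1) = 3 + 2*(-1 + b) = 3 + (-2 + 2*b) = 1 + 2*b)
B(J, O) = 15 + O² (B(J, O) = O*O + (1 + 2*7) = O² + (1 + 14) = O² + 15 = 15 + O²)
P(h, W) = -5 + W (P(h, W) = 3 - (8 - W) = 3 + (-8 + W) = -5 + W)
f(p) = -7 + √(73 + p)
B(-7, -114) + f(P(11, 9)) = (15 + (-114)²) + (-7 + √(73 + (-5 + 9))) = (15 + 12996) + (-7 + √(73 + 4)) = 13011 + (-7 + √77) = 13004 + √77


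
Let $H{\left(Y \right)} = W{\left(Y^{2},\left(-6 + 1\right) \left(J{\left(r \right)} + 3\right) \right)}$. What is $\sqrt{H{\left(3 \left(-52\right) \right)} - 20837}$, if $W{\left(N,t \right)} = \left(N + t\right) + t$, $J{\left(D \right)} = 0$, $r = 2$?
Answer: $\sqrt{3469} \approx 58.898$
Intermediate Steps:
$W{\left(N,t \right)} = N + 2 t$
$H{\left(Y \right)} = -30 + Y^{2}$ ($H{\left(Y \right)} = Y^{2} + 2 \left(-6 + 1\right) \left(0 + 3\right) = Y^{2} + 2 \left(\left(-5\right) 3\right) = Y^{2} + 2 \left(-15\right) = Y^{2} - 30 = -30 + Y^{2}$)
$\sqrt{H{\left(3 \left(-52\right) \right)} - 20837} = \sqrt{\left(-30 + \left(3 \left(-52\right)\right)^{2}\right) - 20837} = \sqrt{\left(-30 + \left(-156\right)^{2}\right) - 20837} = \sqrt{\left(-30 + 24336\right) - 20837} = \sqrt{24306 - 20837} = \sqrt{3469}$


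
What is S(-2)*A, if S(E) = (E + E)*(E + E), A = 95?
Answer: 1520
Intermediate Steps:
S(E) = 4*E² (S(E) = (2*E)*(2*E) = 4*E²)
S(-2)*A = (4*(-2)²)*95 = (4*4)*95 = 16*95 = 1520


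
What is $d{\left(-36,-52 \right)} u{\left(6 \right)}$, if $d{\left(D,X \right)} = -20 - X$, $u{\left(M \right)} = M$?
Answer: $192$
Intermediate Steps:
$d{\left(-36,-52 \right)} u{\left(6 \right)} = \left(-20 - -52\right) 6 = \left(-20 + 52\right) 6 = 32 \cdot 6 = 192$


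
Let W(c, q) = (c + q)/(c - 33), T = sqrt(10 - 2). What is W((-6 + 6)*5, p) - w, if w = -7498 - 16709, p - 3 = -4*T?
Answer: 266276/11 + 8*sqrt(2)/33 ≈ 24207.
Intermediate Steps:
T = 2*sqrt(2) (T = sqrt(8) = 2*sqrt(2) ≈ 2.8284)
p = 3 - 8*sqrt(2) ≈ -8.3137
W(c, q) = (c + q)/(-33 + c)
w = -24207
W((-6 + 6)*5, p) - w = ((-6 + 6)*5 + (3 - 8*sqrt(2)))/(-33 + (-6 + 6)*5) - 1*(-24207) = (0*5 + (3 - 8*sqrt(2)))/(-33 + 0*5) + 24207 = (0 + (3 - 8*sqrt(2)))/(-33 + 0) + 24207 = (3 - 8*sqrt(2))/(-33) + 24207 = -(3 - 8*sqrt(2))/33 + 24207 = (-1/11 + 8*sqrt(2)/33) + 24207 = 266276/11 + 8*sqrt(2)/33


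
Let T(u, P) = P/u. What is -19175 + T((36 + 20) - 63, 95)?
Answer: -134320/7 ≈ -19189.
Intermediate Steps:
-19175 + T((36 + 20) - 63, 95) = -19175 + 95/((36 + 20) - 63) = -19175 + 95/(56 - 63) = -19175 + 95/(-7) = -19175 + 95*(-⅐) = -19175 - 95/7 = -134320/7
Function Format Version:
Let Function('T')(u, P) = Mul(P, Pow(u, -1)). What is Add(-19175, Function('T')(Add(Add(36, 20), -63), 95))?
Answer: Rational(-134320, 7) ≈ -19189.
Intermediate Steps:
Add(-19175, Function('T')(Add(Add(36, 20), -63), 95)) = Add(-19175, Mul(95, Pow(Add(Add(36, 20), -63), -1))) = Add(-19175, Mul(95, Pow(Add(56, -63), -1))) = Add(-19175, Mul(95, Pow(-7, -1))) = Add(-19175, Mul(95, Rational(-1, 7))) = Add(-19175, Rational(-95, 7)) = Rational(-134320, 7)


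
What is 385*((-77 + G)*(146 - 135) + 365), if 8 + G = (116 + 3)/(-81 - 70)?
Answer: -33640915/151 ≈ -2.2279e+5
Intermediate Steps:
G = -1327/151 (G = -8 + (116 + 3)/(-81 - 70) = -8 + 119/(-151) = -8 + 119*(-1/151) = -8 - 119/151 = -1327/151 ≈ -8.7881)
385*((-77 + G)*(146 - 135) + 365) = 385*((-77 - 1327/151)*(146 - 135) + 365) = 385*(-12954/151*11 + 365) = 385*(-142494/151 + 365) = 385*(-87379/151) = -33640915/151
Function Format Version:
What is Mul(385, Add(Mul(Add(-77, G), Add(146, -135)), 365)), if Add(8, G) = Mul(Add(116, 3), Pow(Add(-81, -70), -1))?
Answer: Rational(-33640915, 151) ≈ -2.2279e+5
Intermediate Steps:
G = Rational(-1327, 151) (G = Add(-8, Mul(Add(116, 3), Pow(Add(-81, -70), -1))) = Add(-8, Mul(119, Pow(-151, -1))) = Add(-8, Mul(119, Rational(-1, 151))) = Add(-8, Rational(-119, 151)) = Rational(-1327, 151) ≈ -8.7881)
Mul(385, Add(Mul(Add(-77, G), Add(146, -135)), 365)) = Mul(385, Add(Mul(Add(-77, Rational(-1327, 151)), Add(146, -135)), 365)) = Mul(385, Add(Mul(Rational(-12954, 151), 11), 365)) = Mul(385, Add(Rational(-142494, 151), 365)) = Mul(385, Rational(-87379, 151)) = Rational(-33640915, 151)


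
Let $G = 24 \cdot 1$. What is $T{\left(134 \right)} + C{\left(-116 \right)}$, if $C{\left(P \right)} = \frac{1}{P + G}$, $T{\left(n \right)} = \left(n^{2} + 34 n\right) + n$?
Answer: $\frac{2083431}{92} \approx 22646.0$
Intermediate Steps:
$G = 24$
$T{\left(n \right)} = n^{2} + 35 n$
$C{\left(P \right)} = \frac{1}{24 + P}$ ($C{\left(P \right)} = \frac{1}{P + 24} = \frac{1}{24 + P}$)
$T{\left(134 \right)} + C{\left(-116 \right)} = 134 \left(35 + 134\right) + \frac{1}{24 - 116} = 134 \cdot 169 + \frac{1}{-92} = 22646 - \frac{1}{92} = \frac{2083431}{92}$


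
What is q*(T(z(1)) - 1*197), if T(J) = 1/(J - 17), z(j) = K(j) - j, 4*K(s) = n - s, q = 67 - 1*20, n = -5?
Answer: -361195/39 ≈ -9261.4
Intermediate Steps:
q = 47 (q = 67 - 20 = 47)
K(s) = -5/4 - s/4 (K(s) = (-5 - s)/4 = -5/4 - s/4)
z(j) = -5/4 - 5*j/4 (z(j) = (-5/4 - j/4) - j = -5/4 - 5*j/4)
T(J) = 1/(-17 + J)
q*(T(z(1)) - 1*197) = 47*(1/(-17 + (-5/4 - 5/4*1)) - 1*197) = 47*(1/(-17 + (-5/4 - 5/4)) - 197) = 47*(1/(-17 - 5/2) - 197) = 47*(1/(-39/2) - 197) = 47*(-2/39 - 197) = 47*(-7685/39) = -361195/39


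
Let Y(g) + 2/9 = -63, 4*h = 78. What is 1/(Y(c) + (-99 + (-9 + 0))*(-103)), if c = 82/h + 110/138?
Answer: 9/99547 ≈ 9.0410e-5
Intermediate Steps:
h = 39/2 (h = (¼)*78 = 39/2 ≈ 19.500)
c = 4487/897 (c = 82/(39/2) + 110/138 = 82*(2/39) + 110*(1/138) = 164/39 + 55/69 = 4487/897 ≈ 5.0022)
Y(g) = -569/9 (Y(g) = -2/9 - 63 = -569/9)
1/(Y(c) + (-99 + (-9 + 0))*(-103)) = 1/(-569/9 + (-99 + (-9 + 0))*(-103)) = 1/(-569/9 + (-99 - 9)*(-103)) = 1/(-569/9 - 108*(-103)) = 1/(-569/9 + 11124) = 1/(99547/9) = 9/99547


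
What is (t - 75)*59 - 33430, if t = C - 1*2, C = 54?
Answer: -34787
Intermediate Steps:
t = 52 (t = 54 - 1*2 = 54 - 2 = 52)
(t - 75)*59 - 33430 = (52 - 75)*59 - 33430 = -23*59 - 33430 = -1357 - 33430 = -34787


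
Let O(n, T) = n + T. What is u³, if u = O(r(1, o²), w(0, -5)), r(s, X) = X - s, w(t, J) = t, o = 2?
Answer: 27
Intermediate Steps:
O(n, T) = T + n
u = 3 (u = 0 + (2² - 1*1) = 0 + (4 - 1) = 0 + 3 = 3)
u³ = 3³ = 27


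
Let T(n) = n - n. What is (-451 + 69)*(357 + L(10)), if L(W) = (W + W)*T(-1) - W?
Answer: -132554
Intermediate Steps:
T(n) = 0
L(W) = -W (L(W) = (W + W)*0 - W = (2*W)*0 - W = 0 - W = -W)
(-451 + 69)*(357 + L(10)) = (-451 + 69)*(357 - 1*10) = -382*(357 - 10) = -382*347 = -132554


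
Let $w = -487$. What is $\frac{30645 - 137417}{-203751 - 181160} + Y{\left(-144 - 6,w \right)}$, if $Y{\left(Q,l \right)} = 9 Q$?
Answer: $- \frac{519523078}{384911} \approx -1349.7$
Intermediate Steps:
$\frac{30645 - 137417}{-203751 - 181160} + Y{\left(-144 - 6,w \right)} = \frac{30645 - 137417}{-203751 - 181160} + 9 \left(-144 - 6\right) = - \frac{106772}{-384911} + 9 \left(-150\right) = \left(-106772\right) \left(- \frac{1}{384911}\right) - 1350 = \frac{106772}{384911} - 1350 = - \frac{519523078}{384911}$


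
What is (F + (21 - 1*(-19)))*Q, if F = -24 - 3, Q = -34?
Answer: -442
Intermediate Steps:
F = -27
(F + (21 - 1*(-19)))*Q = (-27 + (21 - 1*(-19)))*(-34) = (-27 + (21 + 19))*(-34) = (-27 + 40)*(-34) = 13*(-34) = -442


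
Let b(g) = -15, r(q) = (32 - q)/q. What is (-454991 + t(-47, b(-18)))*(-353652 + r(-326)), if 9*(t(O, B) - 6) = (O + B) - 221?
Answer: 236066669752340/1467 ≈ 1.6092e+11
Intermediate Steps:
r(q) = (32 - q)/q
t(O, B) = -167/9 + B/9 + O/9 (t(O, B) = 6 + ((O + B) - 221)/9 = 6 + ((B + O) - 221)/9 = 6 + (-221 + B + O)/9 = 6 + (-221/9 + B/9 + O/9) = -167/9 + B/9 + O/9)
(-454991 + t(-47, b(-18)))*(-353652 + r(-326)) = (-454991 + (-167/9 + (⅑)*(-15) + (⅑)*(-47)))*(-353652 + (32 - 1*(-326))/(-326)) = (-454991 + (-167/9 - 5/3 - 47/9))*(-353652 - (32 + 326)/326) = (-454991 - 229/9)*(-353652 - 1/326*358) = -4095148*(-353652 - 179/163)/9 = -4095148/9*(-57645455/163) = 236066669752340/1467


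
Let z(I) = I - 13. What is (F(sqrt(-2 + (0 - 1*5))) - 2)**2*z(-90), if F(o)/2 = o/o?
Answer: 0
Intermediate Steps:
z(I) = -13 + I
F(o) = 2 (F(o) = 2*(o/o) = 2*1 = 2)
(F(sqrt(-2 + (0 - 1*5))) - 2)**2*z(-90) = (2 - 2)**2*(-13 - 90) = 0**2*(-103) = 0*(-103) = 0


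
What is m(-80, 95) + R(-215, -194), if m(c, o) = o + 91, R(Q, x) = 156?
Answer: 342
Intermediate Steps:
m(c, o) = 91 + o
m(-80, 95) + R(-215, -194) = (91 + 95) + 156 = 186 + 156 = 342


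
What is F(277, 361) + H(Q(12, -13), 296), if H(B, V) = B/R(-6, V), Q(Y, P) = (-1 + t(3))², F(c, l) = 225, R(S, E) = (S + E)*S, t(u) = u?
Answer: 97874/435 ≈ 225.00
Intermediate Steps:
R(S, E) = S*(E + S) (R(S, E) = (E + S)*S = S*(E + S))
Q(Y, P) = 4 (Q(Y, P) = (-1 + 3)² = 2² = 4)
H(B, V) = B/(36 - 6*V) (H(B, V) = B/((-6*(V - 6))) = B/((-6*(-6 + V))) = B/(36 - 6*V))
F(277, 361) + H(Q(12, -13), 296) = 225 + (⅙)*4/(6 - 1*296) = 225 + (⅙)*4/(6 - 296) = 225 + (⅙)*4/(-290) = 225 + (⅙)*4*(-1/290) = 225 - 1/435 = 97874/435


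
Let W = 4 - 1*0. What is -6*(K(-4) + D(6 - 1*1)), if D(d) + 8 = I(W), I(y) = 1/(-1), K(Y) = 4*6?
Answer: -90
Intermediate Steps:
W = 4 (W = 4 + 0 = 4)
K(Y) = 24
I(y) = -1
D(d) = -9 (D(d) = -8 - 1 = -9)
-6*(K(-4) + D(6 - 1*1)) = -6*(24 - 9) = -6*15 = -90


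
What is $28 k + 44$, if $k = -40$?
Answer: $-1076$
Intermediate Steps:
$28 k + 44 = 28 \left(-40\right) + 44 = -1120 + 44 = -1076$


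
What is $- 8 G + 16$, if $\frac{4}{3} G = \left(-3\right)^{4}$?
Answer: $-470$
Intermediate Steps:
$G = \frac{243}{4}$ ($G = \frac{3 \left(-3\right)^{4}}{4} = \frac{3}{4} \cdot 81 = \frac{243}{4} \approx 60.75$)
$- 8 G + 16 = \left(-8\right) \frac{243}{4} + 16 = -486 + 16 = -470$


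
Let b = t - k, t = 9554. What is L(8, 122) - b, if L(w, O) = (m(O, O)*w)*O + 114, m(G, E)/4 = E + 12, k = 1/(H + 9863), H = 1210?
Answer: 5688155809/11073 ≈ 5.1370e+5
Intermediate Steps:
k = 1/11073 (k = 1/(1210 + 9863) = 1/11073 ≈ 9.0310e-5)
b = 105791441/11073 (b = 9554 - 1*1/11073 = 9554 - 1/11073 = 105791441/11073 ≈ 9554.0)
m(G, E) = 48 + 4*E (m(G, E) = 4*(E + 12) = 4*(12 + E) = 48 + 4*E)
L(w, O) = 114 + O*w*(48 + 4*O) (L(w, O) = ((48 + 4*O)*w)*O + 114 = (w*(48 + 4*O))*O + 114 = O*w*(48 + 4*O) + 114 = 114 + O*w*(48 + 4*O))
L(8, 122) - b = (114 + 4*122*8*(12 + 122)) - 1*105791441/11073 = (114 + 4*122*8*134) - 105791441/11073 = (114 + 523136) - 105791441/11073 = 523250 - 105791441/11073 = 5688155809/11073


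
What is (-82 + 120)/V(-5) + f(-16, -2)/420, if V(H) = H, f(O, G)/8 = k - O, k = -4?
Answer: -258/35 ≈ -7.3714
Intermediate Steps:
f(O, G) = -32 - 8*O (f(O, G) = 8*(-4 - O) = -32 - 8*O)
(-82 + 120)/V(-5) + f(-16, -2)/420 = (-82 + 120)/(-5) + (-32 - 8*(-16))/420 = 38*(-⅕) + (-32 + 128)*(1/420) = -38/5 + 96*(1/420) = -38/5 + 8/35 = -258/35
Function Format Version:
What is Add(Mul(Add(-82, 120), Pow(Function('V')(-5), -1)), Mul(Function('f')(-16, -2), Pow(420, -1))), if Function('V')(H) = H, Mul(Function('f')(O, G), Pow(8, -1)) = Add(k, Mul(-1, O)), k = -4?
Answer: Rational(-258, 35) ≈ -7.3714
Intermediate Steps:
Function('f')(O, G) = Add(-32, Mul(-8, O)) (Function('f')(O, G) = Mul(8, Add(-4, Mul(-1, O))) = Add(-32, Mul(-8, O)))
Add(Mul(Add(-82, 120), Pow(Function('V')(-5), -1)), Mul(Function('f')(-16, -2), Pow(420, -1))) = Add(Mul(Add(-82, 120), Pow(-5, -1)), Mul(Add(-32, Mul(-8, -16)), Pow(420, -1))) = Add(Mul(38, Rational(-1, 5)), Mul(Add(-32, 128), Rational(1, 420))) = Add(Rational(-38, 5), Mul(96, Rational(1, 420))) = Add(Rational(-38, 5), Rational(8, 35)) = Rational(-258, 35)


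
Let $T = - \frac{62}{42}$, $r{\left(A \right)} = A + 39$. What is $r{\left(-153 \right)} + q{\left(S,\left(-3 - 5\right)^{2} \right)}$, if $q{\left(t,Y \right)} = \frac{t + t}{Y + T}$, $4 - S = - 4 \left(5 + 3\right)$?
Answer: $- \frac{148170}{1313} \approx -112.85$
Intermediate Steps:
$r{\left(A \right)} = 39 + A$
$T = - \frac{31}{21}$ ($T = \left(-62\right) \frac{1}{42} = - \frac{31}{21} \approx -1.4762$)
$S = 36$ ($S = 4 - - 4 \left(5 + 3\right) = 4 - \left(-4\right) 8 = 4 - -32 = 4 + 32 = 36$)
$q{\left(t,Y \right)} = \frac{2 t}{- \frac{31}{21} + Y}$ ($q{\left(t,Y \right)} = \frac{t + t}{Y - \frac{31}{21}} = \frac{2 t}{- \frac{31}{21} + Y}$)
$r{\left(-153 \right)} + q{\left(S,\left(-3 - 5\right)^{2} \right)} = \left(39 - 153\right) + 42 \cdot 36 \frac{1}{-31 + 21 \left(-3 - 5\right)^{2}} = -114 + 42 \cdot 36 \frac{1}{-31 + 21 \left(-8\right)^{2}} = -114 + 42 \cdot 36 \frac{1}{-31 + 21 \cdot 64} = -114 + 42 \cdot 36 \frac{1}{-31 + 1344} = -114 + 42 \cdot 36 \cdot \frac{1}{1313} = -114 + \frac{1512}{1313} = - \frac{148170}{1313}$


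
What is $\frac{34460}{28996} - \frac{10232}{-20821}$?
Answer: $\frac{253544683}{150931429} \approx 1.6799$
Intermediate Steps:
$\frac{34460}{28996} - \frac{10232}{-20821} = 34460 \cdot \frac{1}{28996} - - \frac{10232}{20821} = \frac{8615}{7249} + \frac{10232}{20821} = \frac{253544683}{150931429}$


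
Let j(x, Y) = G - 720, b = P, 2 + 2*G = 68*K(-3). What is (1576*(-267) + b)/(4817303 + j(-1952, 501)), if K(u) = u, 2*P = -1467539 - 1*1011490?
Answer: -3320613/9632960 ≈ -0.34471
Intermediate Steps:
P = -2479029/2 (P = (-1467539 - 1*1011490)/2 = (-1467539 - 1011490)/2 = (½)*(-2479029) = -2479029/2 ≈ -1.2395e+6)
G = -103 (G = -1 + (68*(-3))/2 = -1 + (½)*(-204) = -1 - 102 = -103)
b = -2479029/2 ≈ -1.2395e+6
j(x, Y) = -823 (j(x, Y) = -103 - 720 = -823)
(1576*(-267) + b)/(4817303 + j(-1952, 501)) = (1576*(-267) - 2479029/2)/(4817303 - 823) = (-420792 - 2479029/2)/4816480 = -3320613/2*1/4816480 = -3320613/9632960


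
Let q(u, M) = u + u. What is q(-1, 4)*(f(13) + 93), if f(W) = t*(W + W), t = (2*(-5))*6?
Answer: 2934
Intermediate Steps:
q(u, M) = 2*u
t = -60 (t = -10*6 = -60)
f(W) = -120*W (f(W) = -60*(W + W) = -120*W)
q(-1, 4)*(f(13) + 93) = (2*(-1))*(-120*13 + 93) = -2*(-1560 + 93) = -2*(-1467) = 2934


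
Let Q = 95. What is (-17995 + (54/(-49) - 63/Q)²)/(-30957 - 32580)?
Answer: 389866585786/1376784841425 ≈ 0.28317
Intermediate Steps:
(-17995 + (54/(-49) - 63/Q)²)/(-30957 - 32580) = (-17995 + (54/(-49) - 63/95)²)/(-30957 - 32580) = (-17995 + (54*(-1/49) - 63*1/95)²)/(-63537) = (-17995 + (-54/49 - 63/95)²)*(-1/63537) = (-17995 + (-8217/4655)²)*(-1/63537) = (-17995 + 67519089/21669025)*(-1/63537) = -389866585786/21669025*(-1/63537) = 389866585786/1376784841425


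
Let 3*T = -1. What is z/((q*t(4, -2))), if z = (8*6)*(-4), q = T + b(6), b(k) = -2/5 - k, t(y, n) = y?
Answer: 720/101 ≈ 7.1287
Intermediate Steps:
T = -1/3 (T = (1/3)*(-1) = -1/3 ≈ -0.33333)
b(k) = -2/5 - k (b(k) = -2*1/5 - k = -2/5 - k)
q = -101/15 (q = -1/3 + (-2/5 - 1*6) = -1/3 + (-2/5 - 6) = -1/3 - 32/5 = -101/15 ≈ -6.7333)
z = -192 (z = 48*(-4) = -192)
z/((q*t(4, -2))) = -192/((-101/15*4)) = -192/(-404/15) = -192*(-15/404) = 720/101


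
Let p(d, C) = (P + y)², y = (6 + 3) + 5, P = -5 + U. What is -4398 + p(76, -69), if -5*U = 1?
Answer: -108014/25 ≈ -4320.6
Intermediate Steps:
U = -⅕ (U = -⅕*1 = -⅕ ≈ -0.20000)
P = -26/5 (P = -5 - ⅕ = -26/5 ≈ -5.2000)
y = 14 (y = 9 + 5 = 14)
p(d, C) = 1936/25 (p(d, C) = (-26/5 + 14)² = (44/5)² = 1936/25)
-4398 + p(76, -69) = -4398 + 1936/25 = -108014/25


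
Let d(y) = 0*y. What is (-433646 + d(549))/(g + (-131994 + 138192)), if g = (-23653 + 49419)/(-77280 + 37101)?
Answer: -8711731317/124501838 ≈ -69.973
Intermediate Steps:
g = -25766/40179 (g = 25766/(-40179) = 25766*(-1/40179) = -25766/40179 ≈ -0.64128)
d(y) = 0
(-433646 + d(549))/(g + (-131994 + 138192)) = (-433646 + 0)/(-25766/40179 + (-131994 + 138192)) = -433646/(-25766/40179 + 6198) = -433646/249003676/40179 = -433646*40179/249003676 = -8711731317/124501838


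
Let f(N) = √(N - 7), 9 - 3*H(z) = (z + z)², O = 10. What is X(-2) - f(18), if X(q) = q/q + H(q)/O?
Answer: 23/30 - √11 ≈ -2.5500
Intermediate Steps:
H(z) = 3 - 4*z²/3 (H(z) = 3 - (z + z)²/3 = 3 - 4*z²/3)
f(N) = √(-7 + N)
X(q) = 13/10 - 2*q²/15 (X(q) = q/q + (3 - 4*q²/3)/10 = 1 + (3 - 4*q²/3)*(⅒) = 1 + (3/10 - 2*q²/15) = 13/10 - 2*q²/15)
X(-2) - f(18) = (13/10 - 2/15*(-2)²) - √(-7 + 18) = (13/10 - 2/15*4) - √11 = (13/10 - 8/15) - √11 = 23/30 - √11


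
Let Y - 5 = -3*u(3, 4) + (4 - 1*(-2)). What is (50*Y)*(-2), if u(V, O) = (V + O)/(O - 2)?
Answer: -50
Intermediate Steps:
u(V, O) = (O + V)/(-2 + O)
Y = ½ (Y = 5 + (-3*(4 + 3)/(-2 + 4) + (4 - 1*(-2))) = 5 + (-3*7/2 + (4 + 2)) = 5 + (-3*7/2 + 6) = 5 + (-21/2 + 6) = 5 - 9/2 = ½ ≈ 0.50000)
(50*Y)*(-2) = (50*(½))*(-2) = 25*(-2) = -50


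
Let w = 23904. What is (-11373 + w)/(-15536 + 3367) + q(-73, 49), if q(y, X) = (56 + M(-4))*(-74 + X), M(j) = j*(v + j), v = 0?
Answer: -21916731/12169 ≈ -1801.0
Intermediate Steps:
M(j) = j² (M(j) = j*(0 + j) = j*j = j²)
q(y, X) = -5328 + 72*X (q(y, X) = (56 + (-4)²)*(-74 + X) = (56 + 16)*(-74 + X) = 72*(-74 + X) = -5328 + 72*X)
(-11373 + w)/(-15536 + 3367) + q(-73, 49) = (-11373 + 23904)/(-15536 + 3367) + (-5328 + 72*49) = 12531/(-12169) + (-5328 + 3528) = 12531*(-1/12169) - 1800 = -12531/12169 - 1800 = -21916731/12169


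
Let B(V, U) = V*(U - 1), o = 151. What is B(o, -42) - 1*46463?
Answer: -52956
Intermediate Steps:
B(V, U) = V*(-1 + U)
B(o, -42) - 1*46463 = 151*(-1 - 42) - 1*46463 = 151*(-43) - 46463 = -6493 - 46463 = -52956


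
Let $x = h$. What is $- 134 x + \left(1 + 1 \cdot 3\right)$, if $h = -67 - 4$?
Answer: $9518$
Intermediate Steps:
$h = -71$
$x = -71$
$- 134 x + \left(1 + 1 \cdot 3\right) = \left(-134\right) \left(-71\right) + \left(1 + 1 \cdot 3\right) = 9514 + \left(1 + 3\right) = 9514 + 4 = 9518$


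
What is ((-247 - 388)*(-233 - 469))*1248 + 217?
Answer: 556321177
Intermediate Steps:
((-247 - 388)*(-233 - 469))*1248 + 217 = -635*(-702)*1248 + 217 = 445770*1248 + 217 = 556320960 + 217 = 556321177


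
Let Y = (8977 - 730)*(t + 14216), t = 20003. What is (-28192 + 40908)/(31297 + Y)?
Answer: 6358/141117695 ≈ 4.5055e-5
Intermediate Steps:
Y = 282204093 (Y = (8977 - 730)*(20003 + 14216) = 8247*34219 = 282204093)
(-28192 + 40908)/(31297 + Y) = (-28192 + 40908)/(31297 + 282204093) = 12716/282235390 = 12716*(1/282235390) = 6358/141117695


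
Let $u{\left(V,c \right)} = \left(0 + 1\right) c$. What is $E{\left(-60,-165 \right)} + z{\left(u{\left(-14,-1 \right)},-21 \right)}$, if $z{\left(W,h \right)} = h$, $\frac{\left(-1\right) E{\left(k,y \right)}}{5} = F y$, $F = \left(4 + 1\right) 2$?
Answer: $8229$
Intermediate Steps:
$F = 10$ ($F = 5 \cdot 2 = 10$)
$E{\left(k,y \right)} = - 50 y$ ($E{\left(k,y \right)} = - 5 \cdot 10 y = - 50 y$)
$u{\left(V,c \right)} = c$ ($u{\left(V,c \right)} = 1 c = c$)
$E{\left(-60,-165 \right)} + z{\left(u{\left(-14,-1 \right)},-21 \right)} = \left(-50\right) \left(-165\right) - 21 = 8250 - 21 = 8229$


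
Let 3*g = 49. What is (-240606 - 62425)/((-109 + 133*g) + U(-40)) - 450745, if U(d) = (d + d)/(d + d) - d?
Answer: -2846462278/6313 ≈ -4.5089e+5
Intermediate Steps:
g = 49/3 (g = (⅓)*49 = 49/3 ≈ 16.333)
U(d) = 1 - d (U(d) = (2*d)/((2*d)) - d = (2*d)*(1/(2*d)) - d = 1 - d)
(-240606 - 62425)/((-109 + 133*g) + U(-40)) - 450745 = (-240606 - 62425)/((-109 + 133*(49/3)) + (1 - 1*(-40))) - 450745 = -303031/((-109 + 6517/3) + (1 + 40)) - 450745 = -303031/(6190/3 + 41) - 450745 = -303031/6313/3 - 450745 = -303031*3/6313 - 450745 = -909093/6313 - 450745 = -2846462278/6313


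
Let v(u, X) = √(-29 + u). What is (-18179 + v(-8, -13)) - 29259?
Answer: -47438 + I*√37 ≈ -47438.0 + 6.0828*I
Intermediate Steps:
(-18179 + v(-8, -13)) - 29259 = (-18179 + √(-29 - 8)) - 29259 = (-18179 + √(-37)) - 29259 = (-18179 + I*√37) - 29259 = -47438 + I*√37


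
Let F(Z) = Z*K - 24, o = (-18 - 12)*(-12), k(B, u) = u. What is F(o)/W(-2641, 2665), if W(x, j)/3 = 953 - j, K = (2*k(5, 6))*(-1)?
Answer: 181/214 ≈ 0.84579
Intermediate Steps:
K = -12 (K = (2*6)*(-1) = 12*(-1) = -12)
o = 360 (o = -30*(-12) = 360)
F(Z) = -24 - 12*Z (F(Z) = Z*(-12) - 24 = -12*Z - 24 = -24 - 12*Z)
W(x, j) = 2859 - 3*j (W(x, j) = 3*(953 - j) = 2859 - 3*j)
F(o)/W(-2641, 2665) = (-24 - 12*360)/(2859 - 3*2665) = (-24 - 4320)/(2859 - 7995) = -4344/(-5136) = -4344*(-1/5136) = 181/214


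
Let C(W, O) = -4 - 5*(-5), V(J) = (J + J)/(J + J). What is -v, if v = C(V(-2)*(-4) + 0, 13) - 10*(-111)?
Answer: -1131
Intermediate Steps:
V(J) = 1 (V(J) = (2*J)/((2*J)) = (2*J)*(1/(2*J)) = 1)
C(W, O) = 21 (C(W, O) = -4 + 25 = 21)
v = 1131 (v = 21 - 10*(-111) = 21 + 1110 = 1131)
-v = -1*1131 = -1131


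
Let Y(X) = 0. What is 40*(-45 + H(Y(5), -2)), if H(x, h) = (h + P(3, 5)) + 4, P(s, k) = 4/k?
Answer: -1688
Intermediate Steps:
H(x, h) = 24/5 + h (H(x, h) = (h + 4/5) + 4 = (h + 4*(⅕)) + 4 = (h + ⅘) + 4 = (⅘ + h) + 4 = 24/5 + h)
40*(-45 + H(Y(5), -2)) = 40*(-45 + (24/5 - 2)) = 40*(-45 + 14/5) = 40*(-211/5) = -1688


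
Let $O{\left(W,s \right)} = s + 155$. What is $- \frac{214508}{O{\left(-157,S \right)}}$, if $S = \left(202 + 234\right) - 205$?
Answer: $- \frac{107254}{193} \approx -555.72$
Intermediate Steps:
$S = 231$ ($S = 436 - 205 = 231$)
$O{\left(W,s \right)} = 155 + s$
$- \frac{214508}{O{\left(-157,S \right)}} = - \frac{214508}{155 + 231} = - \frac{214508}{386} = \left(-214508\right) \frac{1}{386} = - \frac{107254}{193}$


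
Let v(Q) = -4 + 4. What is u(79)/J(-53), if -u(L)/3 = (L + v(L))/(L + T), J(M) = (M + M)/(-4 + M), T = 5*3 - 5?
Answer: -13509/9434 ≈ -1.4319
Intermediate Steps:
v(Q) = 0
T = 10 (T = 15 - 5 = 10)
J(M) = 2*M/(-4 + M) (J(M) = (2*M)/(-4 + M) = 2*M/(-4 + M))
u(L) = -3*L/(10 + L) (u(L) = -3*(L + 0)/(L + 10) = -3*L/(10 + L))
u(79)/J(-53) = (-3*79/(10 + 79))/((2*(-53)/(-4 - 53))) = (-3*79/89)/((2*(-53)/(-57))) = (-3*79*1/89)/((2*(-53)*(-1/57))) = -237/(89*106/57) = -237/89*57/106 = -13509/9434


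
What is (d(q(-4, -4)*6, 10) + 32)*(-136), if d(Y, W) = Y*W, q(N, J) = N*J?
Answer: -134912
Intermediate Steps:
q(N, J) = J*N
d(Y, W) = W*Y
(d(q(-4, -4)*6, 10) + 32)*(-136) = (10*(-4*(-4)*6) + 32)*(-136) = (10*(16*6) + 32)*(-136) = (10*96 + 32)*(-136) = (960 + 32)*(-136) = 992*(-136) = -134912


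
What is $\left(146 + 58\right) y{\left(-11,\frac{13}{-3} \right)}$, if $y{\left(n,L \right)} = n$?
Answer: $-2244$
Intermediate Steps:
$\left(146 + 58\right) y{\left(-11,\frac{13}{-3} \right)} = \left(146 + 58\right) \left(-11\right) = 204 \left(-11\right) = -2244$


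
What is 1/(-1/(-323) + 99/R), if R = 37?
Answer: 11951/32014 ≈ 0.37331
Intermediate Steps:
1/(-1/(-323) + 99/R) = 1/(-1/(-323) + 99/37) = 1/(-1*(-1/323) + 99*(1/37)) = 1/(1/323 + 99/37) = 1/(32014/11951) = 11951/32014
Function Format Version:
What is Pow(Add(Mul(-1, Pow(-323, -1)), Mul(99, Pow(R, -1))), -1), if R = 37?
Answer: Rational(11951, 32014) ≈ 0.37331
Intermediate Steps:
Pow(Add(Mul(-1, Pow(-323, -1)), Mul(99, Pow(R, -1))), -1) = Pow(Add(Mul(-1, Pow(-323, -1)), Mul(99, Pow(37, -1))), -1) = Pow(Add(Mul(-1, Rational(-1, 323)), Mul(99, Rational(1, 37))), -1) = Pow(Add(Rational(1, 323), Rational(99, 37)), -1) = Pow(Rational(32014, 11951), -1) = Rational(11951, 32014)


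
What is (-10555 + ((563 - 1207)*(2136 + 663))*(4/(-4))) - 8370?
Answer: 1783631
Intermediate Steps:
(-10555 + ((563 - 1207)*(2136 + 663))*(4/(-4))) - 8370 = (-10555 + (-644*2799)*(4*(-¼))) - 8370 = (-10555 - 1802556*(-1)) - 8370 = (-10555 + 1802556) - 8370 = 1792001 - 8370 = 1783631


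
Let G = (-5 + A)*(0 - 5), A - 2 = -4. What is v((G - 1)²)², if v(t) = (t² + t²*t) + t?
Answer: 2390554799673880464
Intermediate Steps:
A = -2 (A = 2 - 4 = -2)
G = 35 (G = (-5 - 2)*(0 - 5) = -7*(-5) = 35)
v(t) = t + t² + t³ (v(t) = (t² + t³) + t = t + t² + t³)
v((G - 1)²)² = ((35 - 1)²*(1 + (35 - 1)² + ((35 - 1)²)²))² = (34²*(1 + 34² + (34²)²))² = (1156*(1 + 1156 + 1156²))² = (1156*(1 + 1156 + 1336336))² = (1156*1337493)² = 1546141908² = 2390554799673880464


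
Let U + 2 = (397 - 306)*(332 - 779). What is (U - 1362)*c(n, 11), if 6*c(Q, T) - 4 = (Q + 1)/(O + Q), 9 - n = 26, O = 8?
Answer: -1093066/27 ≈ -40484.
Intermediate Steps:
n = -17 (n = 9 - 1*26 = 9 - 26 = -17)
c(Q, T) = ⅔ + (1 + Q)/(6*(8 + Q)) (c(Q, T) = ⅔ + ((Q + 1)/(8 + Q))/6 = ⅔ + ((1 + Q)/(8 + Q))/6 = ⅔ + (1 + Q)/(6*(8 + Q)))
U = -40679 (U = -2 + (397 - 306)*(332 - 779) = -2 + 91*(-447) = -2 - 40677 = -40679)
(U - 1362)*c(n, 11) = (-40679 - 1362)*((33 + 5*(-17))/(6*(8 - 17))) = -42041*(33 - 85)/(6*(-9)) = -42041*(-1)*(-52)/(6*9) = -42041*26/27 = -1093066/27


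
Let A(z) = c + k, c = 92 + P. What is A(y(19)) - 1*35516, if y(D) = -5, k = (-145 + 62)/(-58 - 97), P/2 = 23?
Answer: -5483507/155 ≈ -35377.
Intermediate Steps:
P = 46 (P = 2*23 = 46)
k = 83/155 (k = -83/(-155) = -83*(-1/155) = 83/155 ≈ 0.53548)
c = 138 (c = 92 + 46 = 138)
A(z) = 21473/155 (A(z) = 138 + 83/155 = 21473/155)
A(y(19)) - 1*35516 = 21473/155 - 1*35516 = 21473/155 - 35516 = -5483507/155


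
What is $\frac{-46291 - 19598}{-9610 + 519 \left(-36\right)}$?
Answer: $\frac{65889}{28294} \approx 2.3287$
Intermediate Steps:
$\frac{-46291 - 19598}{-9610 + 519 \left(-36\right)} = - \frac{65889}{-9610 - 18684} = - \frac{65889}{-28294} = \left(-65889\right) \left(- \frac{1}{28294}\right) = \frac{65889}{28294}$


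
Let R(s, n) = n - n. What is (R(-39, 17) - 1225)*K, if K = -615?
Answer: 753375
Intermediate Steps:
R(s, n) = 0
(R(-39, 17) - 1225)*K = (0 - 1225)*(-615) = -1225*(-615) = 753375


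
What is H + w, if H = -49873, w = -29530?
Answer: -79403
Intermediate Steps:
H + w = -49873 - 29530 = -79403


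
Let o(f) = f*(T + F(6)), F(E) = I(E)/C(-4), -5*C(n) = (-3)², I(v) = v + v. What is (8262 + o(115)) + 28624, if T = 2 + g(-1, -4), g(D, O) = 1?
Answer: 109393/3 ≈ 36464.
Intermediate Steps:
I(v) = 2*v
C(n) = -9/5 (C(n) = -⅕*(-3)² = -⅕*9 = -9/5)
F(E) = -10*E/9 (F(E) = (2*E)/(-9/5) = (2*E)*(-5/9) = -10*E/9)
T = 3 (T = 2 + 1 = 3)
o(f) = -11*f/3 (o(f) = f*(3 - 10/9*6) = f*(3 - 20/3) = f*(-11/3) = -11*f/3)
(8262 + o(115)) + 28624 = (8262 - 11/3*115) + 28624 = (8262 - 1265/3) + 28624 = 23521/3 + 28624 = 109393/3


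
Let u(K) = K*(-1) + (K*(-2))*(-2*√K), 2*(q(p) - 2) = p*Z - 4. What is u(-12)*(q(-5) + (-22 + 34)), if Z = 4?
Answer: 24 - 192*I*√3 ≈ 24.0 - 332.55*I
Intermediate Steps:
q(p) = 2*p (q(p) = 2 + (p*4 - 4)/2 = 2 + (4*p - 4)/2 = 2 + (-4 + 4*p)/2 = 2 + (-2 + 2*p) = 2*p)
u(K) = -K + 4*K^(3/2) (u(K) = -K + (-2*K)*(-2*√K) = -K + 4*K^(3/2))
u(-12)*(q(-5) + (-22 + 34)) = (-1*(-12) + 4*(-12)^(3/2))*(2*(-5) + (-22 + 34)) = (12 + 4*(-24*I*√3))*(-10 + 12) = (12 - 96*I*√3)*2 = 24 - 192*I*√3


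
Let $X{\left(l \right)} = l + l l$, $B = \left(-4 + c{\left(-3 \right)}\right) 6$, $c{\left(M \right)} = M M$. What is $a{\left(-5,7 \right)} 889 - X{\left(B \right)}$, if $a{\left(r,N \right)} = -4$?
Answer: $-4486$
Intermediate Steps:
$c{\left(M \right)} = M^{2}$
$B = 30$ ($B = \left(-4 + \left(-3\right)^{2}\right) 6 = \left(-4 + 9\right) 6 = 5 \cdot 6 = 30$)
$X{\left(l \right)} = l + l^{2}$
$a{\left(-5,7 \right)} 889 - X{\left(B \right)} = \left(-4\right) 889 - 30 \left(1 + 30\right) = -3556 - 30 \cdot 31 = -3556 - 930 = -4486$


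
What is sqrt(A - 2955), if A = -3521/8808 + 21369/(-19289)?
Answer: I*sqrt(21335019499233647418)/84948756 ≈ 54.374*I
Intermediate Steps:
A = -256134721/169897512 (A = -3521*1/8808 + 21369*(-1/19289) = -3521/8808 - 21369/19289 = -256134721/169897512 ≈ -1.5076)
sqrt(A - 2955) = sqrt(-256134721/169897512 - 2955) = sqrt(-502303282681/169897512) = I*sqrt(21335019499233647418)/84948756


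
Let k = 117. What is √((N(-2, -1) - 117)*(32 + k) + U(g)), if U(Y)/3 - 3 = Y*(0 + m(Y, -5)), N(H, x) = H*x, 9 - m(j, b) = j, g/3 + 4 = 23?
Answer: I*√25334 ≈ 159.17*I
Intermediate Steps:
g = 57 (g = -12 + 3*23 = -12 + 69 = 57)
m(j, b) = 9 - j
U(Y) = 9 + 3*Y*(9 - Y) (U(Y) = 9 + 3*(Y*(0 + (9 - Y))) = 9 + 3*(Y*(9 - Y)) = 9 + 3*Y*(9 - Y))
√((N(-2, -1) - 117)*(32 + k) + U(g)) = √((-2*(-1) - 117)*(32 + 117) + (9 - 3*57*(-9 + 57))) = √((2 - 117)*149 + (9 - 3*57*48)) = √(-115*149 + (9 - 8208)) = √(-17135 - 8199) = √(-25334) = I*√25334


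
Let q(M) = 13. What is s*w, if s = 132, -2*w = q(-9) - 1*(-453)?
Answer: -30756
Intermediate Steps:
w = -233 (w = -(13 - 1*(-453))/2 = -(13 + 453)/2 = -1/2*466 = -233)
s*w = 132*(-233) = -30756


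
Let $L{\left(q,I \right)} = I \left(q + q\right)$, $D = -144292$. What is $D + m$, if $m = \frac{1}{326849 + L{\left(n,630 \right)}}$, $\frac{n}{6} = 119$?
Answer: $- \frac{176972550787}{1226489} \approx -1.4429 \cdot 10^{5}$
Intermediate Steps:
$n = 714$ ($n = 6 \cdot 119 = 714$)
$L{\left(q,I \right)} = 2 I q$ ($L{\left(q,I \right)} = I 2 q = 2 I q$)
$m = \frac{1}{1226489}$ ($m = \frac{1}{326849 + 2 \cdot 630 \cdot 714} = \frac{1}{326849 + 899640} = \frac{1}{1226489} \approx 8.1534 \cdot 10^{-7}$)
$D + m = -144292 + \frac{1}{1226489} = - \frac{176972550787}{1226489}$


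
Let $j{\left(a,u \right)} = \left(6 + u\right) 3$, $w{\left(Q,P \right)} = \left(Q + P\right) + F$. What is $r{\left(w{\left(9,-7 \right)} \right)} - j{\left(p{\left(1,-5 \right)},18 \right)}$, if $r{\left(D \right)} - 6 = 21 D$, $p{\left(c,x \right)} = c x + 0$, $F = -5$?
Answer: $-129$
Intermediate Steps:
$w{\left(Q,P \right)} = -5 + P + Q$ ($w{\left(Q,P \right)} = \left(Q + P\right) - 5 = \left(P + Q\right) - 5 = -5 + P + Q$)
$p{\left(c,x \right)} = c x$
$j{\left(a,u \right)} = 18 + 3 u$
$r{\left(D \right)} = 6 + 21 D$
$r{\left(w{\left(9,-7 \right)} \right)} - j{\left(p{\left(1,-5 \right)},18 \right)} = \left(6 + 21 \left(-5 - 7 + 9\right)\right) - \left(18 + 3 \cdot 18\right) = \left(6 + 21 \left(-3\right)\right) - \left(18 + 54\right) = \left(6 - 63\right) - 72 = -57 - 72 = -129$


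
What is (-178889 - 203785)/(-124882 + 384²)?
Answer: -191337/11287 ≈ -16.952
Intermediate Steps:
(-178889 - 203785)/(-124882 + 384²) = -382674/(-124882 + 147456) = -382674/22574 = -382674*1/22574 = -191337/11287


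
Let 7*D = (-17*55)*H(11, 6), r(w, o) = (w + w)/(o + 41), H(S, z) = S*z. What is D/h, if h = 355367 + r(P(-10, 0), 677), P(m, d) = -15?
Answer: -651585/26265799 ≈ -0.024807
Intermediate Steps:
r(w, o) = 2*w/(41 + o) (r(w, o) = (2*w)/(41 + o) = 2*w/(41 + o))
D = -61710/7 (D = ((-17*55)*(11*6))/7 = (-935*66)/7 = (1/7)*(-61710) = -61710/7 ≈ -8815.7)
h = 127576738/359 (h = 355367 + 2*(-15)/(41 + 677) = 355367 + 2*(-15)/718 = 355367 + 2*(-15)*(1/718) = 355367 - 15/359 = 127576738/359 ≈ 3.5537e+5)
D/h = -61710/(7*127576738/359) = -61710/7*359/127576738 = -651585/26265799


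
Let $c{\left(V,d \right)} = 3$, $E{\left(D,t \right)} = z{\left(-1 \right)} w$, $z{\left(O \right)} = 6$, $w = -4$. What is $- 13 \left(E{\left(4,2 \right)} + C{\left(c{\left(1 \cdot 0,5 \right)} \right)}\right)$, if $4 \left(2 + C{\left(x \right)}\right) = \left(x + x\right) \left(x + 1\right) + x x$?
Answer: $\frac{923}{4} \approx 230.75$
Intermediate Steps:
$E{\left(D,t \right)} = -24$ ($E{\left(D,t \right)} = 6 \left(-4\right) = -24$)
$C{\left(x \right)} = -2 + \frac{x^{2}}{4} + \frac{x \left(1 + x\right)}{2}$ ($C{\left(x \right)} = -2 + \frac{\left(x + x\right) \left(x + 1\right) + x x}{4} = -2 + \frac{2 x \left(1 + x\right) + x^{2}}{4} = -2 + \frac{x^{2} + 2 x \left(1 + x\right)}{4} = -2 + \left(\frac{x^{2}}{4} + \frac{x \left(1 + x\right)}{2}\right) = -2 + \frac{x^{2}}{4} + \frac{x \left(1 + x\right)}{2}$)
$- 13 \left(E{\left(4,2 \right)} + C{\left(c{\left(1 \cdot 0,5 \right)} \right)}\right) = - 13 \left(-24 + \left(-2 + \frac{1}{2} \cdot 3 + \frac{3 \cdot 3^{2}}{4}\right)\right) = - 13 \left(-24 + \left(-2 + \frac{3}{2} + \frac{3}{4} \cdot 9\right)\right) = - 13 \left(-24 + \left(-2 + \frac{3}{2} + \frac{27}{4}\right)\right) = - 13 \left(-24 + \frac{25}{4}\right) = \left(-13\right) \left(- \frac{71}{4}\right) = \frac{923}{4}$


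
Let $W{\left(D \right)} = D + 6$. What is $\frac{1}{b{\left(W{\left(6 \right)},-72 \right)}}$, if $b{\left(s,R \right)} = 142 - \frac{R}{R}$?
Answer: $\frac{1}{141} \approx 0.0070922$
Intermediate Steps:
$W{\left(D \right)} = 6 + D$
$b{\left(s,R \right)} = 141$ ($b{\left(s,R \right)} = 142 - 1 = 141$)
$\frac{1}{b{\left(W{\left(6 \right)},-72 \right)}} = \frac{1}{141}$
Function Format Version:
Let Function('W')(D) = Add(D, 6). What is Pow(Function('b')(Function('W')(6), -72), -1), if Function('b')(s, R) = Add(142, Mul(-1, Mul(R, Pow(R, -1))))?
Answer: Rational(1, 141) ≈ 0.0070922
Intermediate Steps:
Function('W')(D) = Add(6, D)
Function('b')(s, R) = 141 (Function('b')(s, R) = Add(142, Mul(-1, 1)) = Add(142, -1) = 141)
Pow(Function('b')(Function('W')(6), -72), -1) = Pow(141, -1) = Rational(1, 141)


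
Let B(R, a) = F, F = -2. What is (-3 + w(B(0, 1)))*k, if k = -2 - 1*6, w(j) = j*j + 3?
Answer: -32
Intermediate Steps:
B(R, a) = -2
w(j) = 3 + j**2 (w(j) = j**2 + 3 = 3 + j**2)
k = -8 (k = -2 - 6 = -8)
(-3 + w(B(0, 1)))*k = (-3 + (3 + (-2)**2))*(-8) = (-3 + (3 + 4))*(-8) = (-3 + 7)*(-8) = 4*(-8) = -32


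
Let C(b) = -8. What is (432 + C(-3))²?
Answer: 179776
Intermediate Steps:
(432 + C(-3))² = (432 - 8)² = 424² = 179776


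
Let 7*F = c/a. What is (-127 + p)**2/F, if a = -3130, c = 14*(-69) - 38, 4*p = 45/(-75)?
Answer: 14168866159/40160 ≈ 3.5281e+5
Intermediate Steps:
p = -3/20 (p = (45/(-75))/4 = (45*(-1/75))/4 = (1/4)*(-3/5) = -3/20 ≈ -0.15000)
c = -1004 (c = -966 - 38 = -1004)
F = 502/10955 (F = (-1004/(-3130))/7 = (-1004*(-1/3130))/7 = (1/7)*(502/1565) = 502/10955 ≈ 0.045824)
(-127 + p)**2/F = (-127 - 3/20)**2/(502/10955) = (-2543/20)**2*(10955/502) = (6466849/400)*(10955/502) = 14168866159/40160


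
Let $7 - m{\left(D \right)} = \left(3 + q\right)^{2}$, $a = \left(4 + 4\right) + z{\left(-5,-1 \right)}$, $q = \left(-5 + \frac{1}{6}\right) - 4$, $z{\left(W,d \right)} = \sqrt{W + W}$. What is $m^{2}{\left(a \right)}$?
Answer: $\frac{946729}{1296} \approx 730.5$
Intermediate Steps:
$z{\left(W,d \right)} = \sqrt{2} \sqrt{W}$ ($z{\left(W,d \right)} = \sqrt{2 W} = \sqrt{2} \sqrt{W}$)
$q = - \frac{53}{6}$ ($q = \left(-5 + \frac{1}{6}\right) - 4 = - \frac{29}{6} - 4 = - \frac{53}{6} \approx -8.8333$)
$a = 8 + i \sqrt{10}$ ($a = \left(4 + 4\right) + \sqrt{2} \sqrt{-5} = 8 + \sqrt{2} i \sqrt{5} = 8 + i \sqrt{10} \approx 8.0 + 3.1623 i$)
$m{\left(D \right)} = - \frac{973}{36}$ ($m{\left(D \right)} = 7 - \left(3 - \frac{53}{6}\right)^{2} = 7 - \left(- \frac{35}{6}\right)^{2} = 7 - \frac{1225}{36} = - \frac{973}{36}$)
$m^{2}{\left(a \right)} = \left(- \frac{973}{36}\right)^{2} = \frac{946729}{1296}$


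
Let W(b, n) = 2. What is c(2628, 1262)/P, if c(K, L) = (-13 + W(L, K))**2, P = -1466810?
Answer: -121/1466810 ≈ -8.2492e-5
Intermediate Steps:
c(K, L) = 121 (c(K, L) = (-13 + 2)**2 = (-11)**2 = 121)
c(2628, 1262)/P = 121/(-1466810) = 121*(-1/1466810) = -121/1466810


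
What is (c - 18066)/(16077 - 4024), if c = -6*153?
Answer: -18984/12053 ≈ -1.5750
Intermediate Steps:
c = -918
(c - 18066)/(16077 - 4024) = (-918 - 18066)/(16077 - 4024) = -18984/12053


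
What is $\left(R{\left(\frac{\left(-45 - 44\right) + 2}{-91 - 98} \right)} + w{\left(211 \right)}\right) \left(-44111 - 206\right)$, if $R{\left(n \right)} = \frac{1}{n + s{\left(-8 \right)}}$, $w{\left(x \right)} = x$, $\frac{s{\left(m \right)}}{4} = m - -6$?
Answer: $- \frac{4438879354}{475} \approx -9.345 \cdot 10^{6}$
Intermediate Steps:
$s{\left(m \right)} = 24 + 4 m$ ($s{\left(m \right)} = 4 \left(m - -6\right) = 4 \left(m + 6\right) = 4 \left(6 + m\right) = 24 + 4 m$)
$R{\left(n \right)} = \frac{1}{-8 + n}$ ($R{\left(n \right)} = \frac{1}{n + \left(24 + 4 \left(-8\right)\right)} = \frac{1}{n + \left(24 - 32\right)} = \frac{1}{n - 8} = \frac{1}{-8 + n}$)
$\left(R{\left(\frac{\left(-45 - 44\right) + 2}{-91 - 98} \right)} + w{\left(211 \right)}\right) \left(-44111 - 206\right) = \left(\frac{1}{-8 + \frac{\left(-45 - 44\right) + 2}{-91 - 98}} + 211\right) \left(-44111 - 206\right) = \left(\frac{1}{-8 + \frac{-89 + 2}{-189}} + 211\right) \left(-44317\right) = \left(\frac{1}{-8 - - \frac{29}{63}} + 211\right) \left(-44317\right) = \left(\frac{1}{-8 + \frac{29}{63}} + 211\right) \left(-44317\right) = \left(\frac{1}{- \frac{475}{63}} + 211\right) \left(-44317\right) = \left(- \frac{63}{475} + 211\right) \left(-44317\right) = \frac{100162}{475} \left(-44317\right) = - \frac{4438879354}{475}$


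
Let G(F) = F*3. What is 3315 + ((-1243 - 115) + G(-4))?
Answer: 1945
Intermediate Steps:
G(F) = 3*F
3315 + ((-1243 - 115) + G(-4)) = 3315 + ((-1243 - 115) + 3*(-4)) = 3315 + (-1358 - 12) = 3315 - 1370 = 1945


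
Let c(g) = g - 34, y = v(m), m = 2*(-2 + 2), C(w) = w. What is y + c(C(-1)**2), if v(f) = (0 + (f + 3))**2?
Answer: -24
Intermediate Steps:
m = 0 (m = 2*0 = 0)
v(f) = (3 + f)**2 (v(f) = (0 + (3 + f))**2 = (3 + f)**2)
y = 9 (y = (3 + 0)**2 = 3**2 = 9)
c(g) = -34 + g
y + c(C(-1)**2) = 9 + (-34 + (-1)**2) = 9 + (-34 + 1) = 9 - 33 = -24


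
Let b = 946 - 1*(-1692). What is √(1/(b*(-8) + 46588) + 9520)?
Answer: 3*√171739281739/12742 ≈ 97.570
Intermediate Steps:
b = 2638 (b = 946 + 1692 = 2638)
√(1/(b*(-8) + 46588) + 9520) = √(1/(2638*(-8) + 46588) + 9520) = √(1/(-21104 + 46588) + 9520) = √(1/25484 + 9520) = √(242607681/25484) = 3*√171739281739/12742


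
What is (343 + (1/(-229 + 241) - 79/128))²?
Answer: 17294091049/147456 ≈ 1.1728e+5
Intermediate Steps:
(343 + (1/(-229 + 241) - 79/128))² = (343 + (1/12 - 79*1/128))² = (343 + (1/12 - 79/128))² = (343 - 205/384)² = (131507/384)² = 17294091049/147456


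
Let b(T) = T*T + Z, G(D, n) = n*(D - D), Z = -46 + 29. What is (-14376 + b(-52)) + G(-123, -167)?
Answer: -11689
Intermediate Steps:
Z = -17
G(D, n) = 0 (G(D, n) = n*0 = 0)
b(T) = -17 + T**2 (b(T) = T*T - 17 = T**2 - 17 = -17 + T**2)
(-14376 + b(-52)) + G(-123, -167) = (-14376 + (-17 + (-52)**2)) + 0 = (-14376 + (-17 + 2704)) + 0 = (-14376 + 2687) + 0 = -11689 + 0 = -11689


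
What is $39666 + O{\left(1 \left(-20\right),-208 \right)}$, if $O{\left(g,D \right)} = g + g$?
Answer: $39626$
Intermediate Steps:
$O{\left(g,D \right)} = 2 g$
$39666 + O{\left(1 \left(-20\right),-208 \right)} = 39666 + 2 \cdot 1 \left(-20\right) = 39666 + 2 \left(-20\right) = 39666 - 40 = 39626$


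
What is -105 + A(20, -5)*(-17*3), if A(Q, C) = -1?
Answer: -54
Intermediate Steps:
-105 + A(20, -5)*(-17*3) = -105 - (-17)*3 = -105 - 1*(-51) = -105 + 51 = -54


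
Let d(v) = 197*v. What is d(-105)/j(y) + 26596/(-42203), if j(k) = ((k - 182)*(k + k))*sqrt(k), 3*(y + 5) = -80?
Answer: -26596/42203 + 37233*I*sqrt(285)/2314010 ≈ -0.63019 + 0.27163*I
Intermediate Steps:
y = -95/3 (y = -5 + (1/3)*(-80) = -5 - 80/3 = -95/3 ≈ -31.667)
j(k) = 2*k**(3/2)*(-182 + k) (j(k) = ((-182 + k)*(2*k))*sqrt(k) = (2*k*(-182 + k))*sqrt(k) = 2*k**(3/2)*(-182 + k))
d(-105)/j(y) + 26596/(-42203) = (197*(-105))/((2*(-95/3)**(3/2)*(-182 - 95/3))) + 26596/(-42203) = -20685*(-9*I*sqrt(285)/11570050) + 26596*(-1/42203) = -20685*(-9*I*sqrt(285)/11570050) - 26596/42203 = -(-37233)*I*sqrt(285)/2314010 - 26596/42203 = 37233*I*sqrt(285)/2314010 - 26596/42203 = -26596/42203 + 37233*I*sqrt(285)/2314010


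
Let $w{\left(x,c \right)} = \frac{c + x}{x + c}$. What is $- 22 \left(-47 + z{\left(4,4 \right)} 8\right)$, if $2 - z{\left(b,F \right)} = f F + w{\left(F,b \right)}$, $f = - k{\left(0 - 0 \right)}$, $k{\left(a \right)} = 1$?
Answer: $154$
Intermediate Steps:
$w{\left(x,c \right)} = 1$ ($w{\left(x,c \right)} = \frac{c + x}{c + x} = 1$)
$f = -1$ ($f = \left(-1\right) 1 = -1$)
$z{\left(b,F \right)} = 1 + F$ ($z{\left(b,F \right)} = 2 - \left(- F + 1\right) = 2 - \left(1 - F\right) = 2 + \left(-1 + F\right) = 1 + F$)
$- 22 \left(-47 + z{\left(4,4 \right)} 8\right) = - 22 \left(-47 + \left(1 + 4\right) 8\right) = - 22 \left(-47 + 5 \cdot 8\right) = - 22 \left(-47 + 40\right) = \left(-22\right) \left(-7\right) = 154$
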